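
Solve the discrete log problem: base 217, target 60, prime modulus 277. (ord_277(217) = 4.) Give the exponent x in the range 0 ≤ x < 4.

3

Successive powers of 217 modulo 277:
  217^0=1  217^1=217  217^2=276  217^3=60
So 217^3 ≡ 60 (mod 277), giving x = 3.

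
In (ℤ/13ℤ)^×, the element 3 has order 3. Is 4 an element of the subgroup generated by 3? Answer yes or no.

no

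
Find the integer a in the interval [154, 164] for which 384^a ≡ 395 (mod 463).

161

Compute 384^154 mod 463 = 441, then multiply by 384 repeatedly:
  384^154=441  384^155=349  384^156=209  384^157=157  384^158=98
  384^159=129  384^160=458  384^161=395
Found 395 at exponent 161.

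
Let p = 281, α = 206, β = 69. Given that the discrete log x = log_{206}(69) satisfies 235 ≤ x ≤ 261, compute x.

246

Compute 206^235 mod 281 = 77, then multiply by 206 repeatedly:
  206^235=77  206^236=126  206^237=104  206^238=68  206^239=239
  206^240=59  206^241=71  206^242=14  206^243=74  206^244=70
  206^245=89  206^246=69
Found 69 at exponent 246.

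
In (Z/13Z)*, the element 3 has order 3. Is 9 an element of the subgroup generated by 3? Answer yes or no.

yes

9 ∈ ⟨3⟩ iff 9^3 ≡ 1 (mod 13), since |⟨3⟩| = 3.
9^3 mod 13 = 1.
Since 1 = 1, 9 lies in the subgroup.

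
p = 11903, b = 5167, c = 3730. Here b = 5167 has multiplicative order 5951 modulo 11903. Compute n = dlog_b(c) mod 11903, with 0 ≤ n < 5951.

Baby-step giant-step with m = ceil(sqrt(5951)) = 78.
Baby table (5167^j mod 11903 for j=0..77):
  0:1  1:5167  2:11363  3:7025  4:5928  5:3557  6:787  7:7506
  8:3528  9:5683  10:11263  11:2154  12:413  13:3334  14:3137  15:8896
  16:8149  17:4972  18:3650  19:5198  20:4898  21:2188  22:9449  23:8780
  24:3927  25:8097  26:10057  27:7924  28:8891  29:6120  30:7672  31:4234
  32:11267  33:10919  34:10156  35:7628  36:3043  37:11221  38:11297  39:11190
  40:5859  41:4124  42:2338  43:10804  44:11101  45:10213  46:4572  47:7972
  48:6944  49:4006  50:11588  51:3106  52:3458  53:1083  54:1451  55:10330
  56:2058  57:4307  58:7562  59:7208  60:11152  61:11864  62:838  63:9157
  64:11697  65:6868  66:4113  67:5016  68:4841  69:5244  70:4520  71:1154
  72:11218  73:7699  74:907  75:8590  76:10146  77:3570
Giant step factor: 5167^(-78) ≡ 6354 (mod 11903).
Scan 3730·6354^i mod 11903 for i = 0, 1, …:
  i=0: 3730   i=1: 1547   i=2: 9663   i=3: 3028
  i=4: 4664   i=5: 8489   i=6: 6613   i=7: 1412
  i=8: 8889   i=9: 971     …   i=23: 5008
  i=24: 4113
Match at i=24, j=66: n = 24·78 + 66 = 1938.

1938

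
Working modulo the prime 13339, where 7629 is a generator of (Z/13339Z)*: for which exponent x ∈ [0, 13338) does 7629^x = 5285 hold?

Baby-step giant-step with m = ceil(sqrt(13338)) = 116.
Baby table (7629^j mod 13339 for j=0..115):
  0:1  1:7629  2:3584  3:10725  4:12938  5:8741  6:3428  7:7772
  8:733  9:3016  10:12628  11:4754  12:12864  13:4433  14:4992  15:1123
  16:3729  17:9793  18:12397  19:3203  20:11978  21:8012  22:4250  23:9480
  24:12201  25:1887  26:3142  27:135  28:2812  29:3636  30:7263  31:12560
  32:6203  33:9254  34:8778  35:5582  36:6990  37:10727  38:1518  39:2570
  40:11539  41:6970  42:4876  43:9872  44:1494  45:6220  46:5557  47:3011
  48:1161  49:173  50:12595  51:6438  52:1304  53:10661  54:4886  55:6128
  56:10656  57:6758  58:1547  59:10387  60:8763  61:11198  62:6586  63:9920
  64:7533  65:4845  66:136  67:10441  68:7220  69:4649  70:12159  71:1605
  72:12682  73:3211  74:6315  75:10006  76:10016  77:6272  78:2095  79:2633
  80:11962  81:5999  82:262  83:11287  84:5278  85:8760  86:1650  87:9173
  88:4423  89:8736  90:5300  91:3191  92:464  93:5021  94:8940  95:953
  96:682  97:768  98:3251  99:4678  100:6637  101:12168  102:3571  103:4921
  104:6363  105:2706  106:8641  107:851  108:9525  109:8692  110:3099  111:5563
  112:8768  113:9326  114:11167  115:10189
Giant step factor: 7629^(-116) ≡ 8583 (mod 13339).
Scan 5285·8583^i mod 13339 for i = 0, 1, …:
  i=0: 5285   i=1: 8555   i=2: 9709   i=3: 3614
  i=4: 5787   i=5: 8724   i=6: 6285   i=7: 1239
  i=8: 3154   i=9: 5951     …   i=101: 6390
  i=102: 8741
Match at i=102, j=5: x = 102·116 + 5 = 11837.

11837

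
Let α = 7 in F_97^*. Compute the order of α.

96

The order of 7 must divide p − 1 = 96 = 2^5 · 3.
Divisors: 1, 2, 3, 4, 6, 8, 12, 16, 24, 32, 48, 96.
Check each in increasing order: 7^1 ≡ 7;  7^2 ≡ 49;  7^3 ≡ 52;  7^4 ≡ 73;  7^6 ≡ 85;  7^8 ≡ 91;  7^12 ≡ 47;  7^16 ≡ 36;  7^24 ≡ 75;  7^32 ≡ 35;  7^48 ≡ 96;  7^96 ≡ 1.
Smallest exponent giving 1 is 96.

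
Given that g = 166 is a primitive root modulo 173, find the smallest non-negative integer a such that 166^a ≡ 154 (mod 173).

147

Baby-step giant-step with m = ceil(sqrt(172)) = 14.
Baby table (166^j mod 173 for j=0..13):
  0:1  1:166  2:49  3:3  4:152  5:147  6:9  7:110
  8:95  9:27  10:157  11:112  12:81  13:125
Giant step factor: 166^(-14) ≡ 121 (mod 173).
Scan 154·121^i mod 173 for i = 0, 1, …:
  i=0: 154   i=1: 123   i=2: 5   i=3: 86
  i=4: 26   i=5: 32   i=6: 66   i=7: 28
  i=8: 101   i=9: 111   i=10: 110
Match at i=10, j=7: a = 10·14 + 7 = 147.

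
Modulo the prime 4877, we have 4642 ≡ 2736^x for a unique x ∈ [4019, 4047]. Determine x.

Compute 2736^4019 mod 4877 = 3921, then multiply by 2736 repeatedly:
  2736^4019=3921  2736^4020=3333  2736^4021=3975  2736^4022=4767  2736^4023=1414
  2736^4024=1243  2736^4025=1579  2736^4026=3999  2736^4027=2153  2736^4028=4069
  2736^4029=3470  2736^4030=3278  2736^4031=4682  2736^4032=2950  2736^4033=4642
Found 4642 at exponent 4033.

4033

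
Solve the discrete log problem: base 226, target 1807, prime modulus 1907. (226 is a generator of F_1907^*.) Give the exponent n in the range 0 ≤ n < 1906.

853

Baby-step giant-step with m = ceil(sqrt(1906)) = 44.
Baby table (226^j mod 1907 for j=0..43):
  0:1  1:226  2:1494  3:105  4:846  5:496  6:1490  7:1108
  8:591  9:76  10:13  11:1031  12:352  13:1365  14:1463  15:727
  16:300  17:1055  18:55  19:988  20:169  21:54  22:762  23:582
  24:1856  25:1823  26:86  27:366  28:715  29:1402  30:290  31:702
  32:371  33:1845  34:1244  35:815  36:1118  37:944  38:1667  39:1063
  40:1863  41:1498  42:1009  43:1101
Giant step factor: 226^(-44) ≡ 1551 (mod 1907).
Scan 1807·1551^i mod 1907 for i = 0, 1, …:
  i=0: 1807   i=1: 1274   i=2: 322   i=3: 1695
  i=4: 1099   i=5: 1598   i=6: 1305   i=7: 728
  i=8: 184   i=9: 1241     …   i=18: 1438
  i=19: 1055
Match at i=19, j=17: n = 19·44 + 17 = 853.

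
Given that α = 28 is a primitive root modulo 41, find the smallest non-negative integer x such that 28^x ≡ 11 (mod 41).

Successive powers of 28 modulo 41:
  28^0=1  28^1=28  28^2=5  28^3=17  28^4=25  28^5=3
  28^6=2  28^7=15  28^8=10  28^9=34  28^10=9  28^11=6
  28^12=4  28^13=30  28^14=20  28^15=27  28^16=18  28^17=12
  28^18=8  28^19=19  28^20=40  28^21=13  28^22=36  28^23=24
  28^24=16  28^25=38  28^26=39  28^27=26  28^28=31  28^29=7
  28^30=32  28^31=35  28^32=37  28^33=11
So 28^33 ≡ 11 (mod 41), giving x = 33.

33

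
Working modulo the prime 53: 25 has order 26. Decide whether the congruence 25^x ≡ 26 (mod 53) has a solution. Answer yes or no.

26 ∈ ⟨25⟩ iff 26^26 ≡ 1 (mod 53), since |⟨25⟩| = 26.
26^26 mod 53 = 52.
Since 52 ≠ 1, 26 does not lie in the subgroup.

no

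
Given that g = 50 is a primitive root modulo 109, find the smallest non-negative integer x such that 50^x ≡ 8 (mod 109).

99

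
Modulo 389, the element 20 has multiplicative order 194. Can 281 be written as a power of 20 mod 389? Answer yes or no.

281 ∈ ⟨20⟩ iff 281^194 ≡ 1 (mod 389), since |⟨20⟩| = 194.
281^194 mod 389 = 388.
Since 388 ≠ 1, 281 does not lie in the subgroup.

no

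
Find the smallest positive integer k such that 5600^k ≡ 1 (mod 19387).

The order of 5600 must divide p − 1 = 19386 = 2 · 3^3 · 359.
Divisors: 1, 2, 3, 6, 9, 18, 27, 54, 359, 718, 1077, 2154, 3231, 6462, 9693, 19386.
Check each in increasing order: 5600^1 ≡ 5600;  5600^2 ≡ 11221;  5600^3 ≡ 4333;  5600^6 ≡ 8273;  5600^9 ≡ 346;  5600^18 ≡ 3394;  5600^27 ≡ 11104;  5600^54 ≡ 16883;  5600^359 ≡ 19095;  5600^718 ≡ 7716;  5600^1077 ≡ 15207;  5600^2154 ≡ 4713;  5600^3231 ≡ 16239;  5600^6462 ≡ 3147;  5600^9693 ≡ 1.
Smallest exponent giving 1 is 9693.

9693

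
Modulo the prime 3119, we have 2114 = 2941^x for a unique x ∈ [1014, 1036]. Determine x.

1032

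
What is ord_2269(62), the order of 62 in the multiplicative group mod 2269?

The order of 62 must divide p − 1 = 2268 = 2^2 · 3^4 · 7.
Divisors: 1, 2, 3, 4, 6, 7, 9, 12, 14, 18, 21, 27, 28, 36, 42, 54, 63, 81, 84, 108, 126, 162, 189, 252, 324, 378, 567, 756, 1134, 2268.
Check each in increasing order: 62^1 ≡ 62;  62^2 ≡ 1575;  62^3 ≡ 83;  62^4 ≡ 608;  62^6 ≡ 82;  62^7 ≡ 546;  62^9 ≡ 2268;  62^12 ≡ 2186;  62^14 ≡ 877;  62^18 ≡ 1.
Smallest exponent giving 1 is 18.

18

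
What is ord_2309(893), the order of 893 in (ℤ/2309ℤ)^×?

The order of 893 must divide p − 1 = 2308 = 2^2 · 577.
Divisors: 1, 2, 4, 577, 1154, 2308.
Check each in increasing order: 893^1 ≡ 893;  893^2 ≡ 844;  893^4 ≡ 1164;  893^577 ≡ 688;  893^1154 ≡ 2308;  893^2308 ≡ 1.
Smallest exponent giving 1 is 2308.

2308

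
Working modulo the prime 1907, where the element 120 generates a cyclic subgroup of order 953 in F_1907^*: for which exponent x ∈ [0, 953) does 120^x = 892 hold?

355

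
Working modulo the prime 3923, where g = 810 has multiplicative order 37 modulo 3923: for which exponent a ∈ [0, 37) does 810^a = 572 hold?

Successive powers of 810 modulo 3923:
  810^0=1  810^1=810  810^2=959  810^3=36  810^4=1699  810^5=3140
  810^6=1296  810^7=2319  810^8=3196  810^9=3503  810^10=1101  810^11=1289
  810^12=572
So 810^12 ≡ 572 (mod 3923), giving a = 12.

12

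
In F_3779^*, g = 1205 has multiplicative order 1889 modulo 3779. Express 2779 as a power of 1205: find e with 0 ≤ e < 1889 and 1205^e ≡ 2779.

Baby-step giant-step with m = ceil(sqrt(1889)) = 44.
Baby table (1205^j mod 3779 for j=0..43):
  0:1  1:1205  2:889  3:1788  4:510  5:2352  6:3689  7:1141
  8:3128  9:1577  10:3227  11:3723  12:542  13:3122  14:1905  15:1672
  16:553  17:1261  18:347  19:2445  20:2384  21:680  22:3136  23:3659
  24:2781  25:2911  26:843  27:3043  28:1185  29:3242  30:2903  31:2540
  32:3489  33:1997  34:2941  35:2982  36:3260  37:1919  38:3426  39:1662
  40:3619  41:3708  42:1362  43:1124
Giant step factor: 1205^(-44) ≡ 2548 (mod 3779).
Scan 2779·2548^i mod 3779 for i = 0, 1, …:
  i=0: 2779   i=1: 2825   i=2: 2884   i=3: 2056
  i=4: 994   i=5: 782   i=6: 1003   i=7: 1040
  i=8: 841   i=9: 175     …   i=30: 305
  i=31: 2445
Match at i=31, j=19: e = 31·44 + 19 = 1383.

1383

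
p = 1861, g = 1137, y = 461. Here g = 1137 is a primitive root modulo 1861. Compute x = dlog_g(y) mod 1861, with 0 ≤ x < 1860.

1534

Baby-step giant-step with m = ceil(sqrt(1860)) = 44.
Baby table (1137^j mod 1861 for j=0..43):
  0:1  1:1137  2:1235  3:1001  4:1066  5:531  6:783  7:713
  8:1146  9:302  10:950  11:770  12:820  13:1840  14:316  15:119
  16:1311  17:1807  18:15  19:306  20:1776  21:127  22:1102  23:521
  24:579  25:1390  26:441  27:808  28:1223  29:384  30:1134  31:1546
  32:1018  33:1785  34:1055  35:1051  36:225  37:868  38:586  39:44
  40:1642  41:371  42:1241  43:379
Giant step factor: 1137^(-44) ≡ 1751 (mod 1861).
Scan 461·1751^i mod 1861 for i = 0, 1, …:
  i=0: 461   i=1: 1398   i=2: 683   i=3: 1171
  i=4: 1460   i=5: 1307   i=6: 1388   i=7: 1783
  i=8: 1136   i=9: 1588     …   i=33: 1788
  i=34: 586
Match at i=34, j=38: x = 34·44 + 38 = 1534.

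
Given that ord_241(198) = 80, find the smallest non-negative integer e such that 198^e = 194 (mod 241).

46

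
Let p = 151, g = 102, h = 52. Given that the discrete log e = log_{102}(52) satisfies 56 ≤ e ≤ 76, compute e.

59

Compute 102^56 mod 151 = 88, then multiply by 102 repeatedly:
  102^56=88  102^57=67  102^58=39  102^59=52
Found 52 at exponent 59.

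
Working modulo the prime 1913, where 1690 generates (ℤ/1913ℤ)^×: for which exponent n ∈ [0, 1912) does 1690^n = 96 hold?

883

Baby-step giant-step with m = ceil(sqrt(1912)) = 44.
Baby table (1690^j mod 1913 for j=0..43):
  0:1  1:1690  2:1904  3:94  4:81  5:1067  6:1184  7:1875
  8:822  9:342  10:254  11:748  12:1540  13:920  14:1444  15:1285
  16:395  17:1826  18:271  19:783  20:1387  21:605  22:908  23:294
  24:1393  25:1180  26:854  27:858  28:1879  29:1843  30:306  31:630
  32:1072  33:69  34:1830  35:1292  36:747  37:1763  38:929  39:1350
  40:1204  41:1241  42:642  43:309
Giant step factor: 1690^(-44) ≡ 981 (mod 1913).
Scan 96·981^i mod 1913 for i = 0, 1, …:
  i=0: 96   i=1: 439   i=2: 234   i=3: 1907
  i=4: 1766   i=5: 1181   i=6: 1196   i=7: 607
  i=8: 524   i=9: 1360     …   i=19: 160
  i=20: 94
Match at i=20, j=3: n = 20·44 + 3 = 883.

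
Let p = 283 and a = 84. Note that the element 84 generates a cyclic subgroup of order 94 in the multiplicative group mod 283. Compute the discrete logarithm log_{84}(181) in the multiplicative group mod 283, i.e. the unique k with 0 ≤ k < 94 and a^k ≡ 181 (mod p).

50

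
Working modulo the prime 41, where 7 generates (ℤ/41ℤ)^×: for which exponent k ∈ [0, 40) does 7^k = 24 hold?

27

Successive powers of 7 modulo 41:
  7^0=1  7^1=7  7^2=8  7^3=15  7^4=23  7^5=38
  7^6=20  7^7=17  7^8=37  7^9=13  7^10=9  7^11=22
  7^12=31  7^13=12  7^14=2  7^15=14  7^16=16  7^17=30
  7^18=5  7^19=35  7^20=40  7^21=34  7^22=33  7^23=26
  7^24=18  7^25=3  7^26=21  7^27=24
So 7^27 ≡ 24 (mod 41), giving k = 27.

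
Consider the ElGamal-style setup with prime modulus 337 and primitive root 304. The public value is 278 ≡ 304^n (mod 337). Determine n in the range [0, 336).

147

Baby-step giant-step with m = ceil(sqrt(336)) = 19.
Baby table (304^j mod 337 for j=0..18):
  0:1  1:304  2:78  3:122  4:18  5:80  6:56  7:174
  8:324  9:92  10:334  11:99  12:103  13:308  14:283  15:97
  16:169  17:152  18:39
Giant step factor: 304^(-19) ≡ 221 (mod 337).
Scan 278·221^i mod 337 for i = 0, 1, …:
  i=0: 278   i=1: 104   i=2: 68   i=3: 200
  i=4: 53   i=5: 255   i=6: 76   i=7: 283
Match at i=7, j=14: n = 7·19 + 14 = 147.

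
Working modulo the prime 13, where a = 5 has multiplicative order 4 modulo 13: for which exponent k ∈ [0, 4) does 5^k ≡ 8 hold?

3

Successive powers of 5 modulo 13:
  5^0=1  5^1=5  5^2=12  5^3=8
So 5^3 ≡ 8 (mod 13), giving k = 3.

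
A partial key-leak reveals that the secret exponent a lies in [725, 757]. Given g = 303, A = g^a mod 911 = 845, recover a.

Compute 303^725 mod 911 = 423, then multiply by 303 repeatedly:
  303^725=423  303^726=629  303^727=188  303^728=482  303^729=286
  303^730=113  303^731=532  303^732=860  303^733=34  303^734=281
  303^735=420  303^736=631  303^737=794  303^738=78  303^739=859
  303^740=642  303^741=483  303^742=589  303^743=822  303^744=363
  303^745=669  303^746=465  303^747=601  303^748=814  303^749=672
  303^750=463  303^751=906  303^752=307  303^753=99  303^754=845
Found 845 at exponent 754.

754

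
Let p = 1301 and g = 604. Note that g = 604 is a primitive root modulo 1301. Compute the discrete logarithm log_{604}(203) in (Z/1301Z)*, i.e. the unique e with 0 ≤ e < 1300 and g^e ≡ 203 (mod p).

Baby-step giant-step with m = ceil(sqrt(1300)) = 37.
Baby table (604^j mod 1301 for j=0..36):
  0:1  1:604  2:536  3:1096  4:1076  5:705  6:393  7:590
  8:1187  9:97  10:43  11:1253  12:931  13:292  14:733  15:392
  16:1287  17:651  18:302  19:268  20:548  21:538  22:1003  23:847
  24:295  25:1244  26:699  27:672  28:1277  29:1116  30:146  31:1017
  32:196  33:1294  34:976  35:151  36:134
Giant step factor: 604^(-37) ≡ 660 (mod 1301).
Scan 203·660^i mod 1301 for i = 0, 1, …:
  i=0: 203   i=1: 1278   i=2: 432   i=3: 201
  i=4: 1259   i=5: 902   i=6: 763   i=7: 93
  i=8: 233   i=9: 262     …   i=23: 622
  i=24: 705
Match at i=24, j=5: e = 24·37 + 5 = 893.

893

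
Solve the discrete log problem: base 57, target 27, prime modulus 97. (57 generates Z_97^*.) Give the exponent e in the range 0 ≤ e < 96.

Successive powers of 57 modulo 97:
  57^0=1  57^1=57  57^2=48  57^3=20  57^4=73  57^5=87
  57^6=12  57^7=5  57^8=91  57^9=46  57^10=3  57^11=74
  57^12=47  57^13=60  57^14=25  57^15=67  57^16=36  57^17=15
  57^18=79  57^19=41  57^20=9  57^21=28  57^22=44  57^23=83
  57^24=75  57^25=7  57^26=11  57^27=45  57^28=43  57^29=26
  57^30=27
So 57^30 ≡ 27 (mod 97), giving e = 30.

30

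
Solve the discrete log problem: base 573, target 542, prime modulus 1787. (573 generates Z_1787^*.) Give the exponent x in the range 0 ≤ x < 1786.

1425

Baby-step giant-step with m = ceil(sqrt(1786)) = 43.
Baby table (573^j mod 1787 for j=0..42):
  0:1  1:573  2:1308  3:731  4:705  5:103  6:48  7:699
  8:239  9:1135  10:1674  11:1370  12:517  13:1386  14:750  15:870
  16:1724  17:1428  18:1585  19:409  20:260  21:659  22:550  23:638
  24:1026  25:1762  26:1758  27:1253  28:1382  29:245  30:999  31:587
  32:395  33:1173  34:217  35:1038  36:1490  37:1371  38:1090  39:907
  40:1481  41:1575  42:40
Giant step factor: 573^(-43) ≡ 1425 (mod 1787).
Scan 542·1425^i mod 1787 for i = 0, 1, …:
  i=0: 542   i=1: 366   i=2: 1533   i=3: 811
  i=4: 1273   i=5: 220   i=6: 775   i=7: 9
  i=8: 316   i=9: 1763     …   i=32: 1155
  i=33: 48
Match at i=33, j=6: x = 33·43 + 6 = 1425.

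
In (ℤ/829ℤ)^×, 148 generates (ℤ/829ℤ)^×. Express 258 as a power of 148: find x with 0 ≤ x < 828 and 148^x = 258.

778

Baby-step giant-step with m = ceil(sqrt(828)) = 29.
Baby table (148^j mod 829 for j=0..28):
  0:1  1:148  2:350  3:402  4:637  5:599  6:778  7:742
  8:388  9:223  10:673  11:124  12:114  13:292  14:108  15:233
  16:495  17:308  18:818  19:30  20:295  21:552  22:454  23:43
  24:561  25:128  26:706  27:34  28:58
Giant step factor: 148^(-29) ≡ 657 (mod 829).
Scan 258·657^i mod 829 for i = 0, 1, …:
  i=0: 258   i=1: 390   i=2: 69   i=3: 567
  i=4: 298   i=5: 142   i=6: 446   i=7: 385
  i=8: 100   i=9: 209     …   i=25: 792
  i=26: 561
Match at i=26, j=24: x = 26·29 + 24 = 778.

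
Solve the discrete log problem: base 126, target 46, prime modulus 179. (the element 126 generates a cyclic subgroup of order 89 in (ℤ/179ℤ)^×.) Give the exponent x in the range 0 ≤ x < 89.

71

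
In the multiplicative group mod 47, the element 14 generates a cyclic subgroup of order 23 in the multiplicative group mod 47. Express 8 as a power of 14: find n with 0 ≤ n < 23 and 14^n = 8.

2

Successive powers of 14 modulo 47:
  14^0=1  14^1=14  14^2=8
So 14^2 ≡ 8 (mod 47), giving n = 2.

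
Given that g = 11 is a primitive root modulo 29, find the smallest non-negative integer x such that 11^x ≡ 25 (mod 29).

4

Successive powers of 11 modulo 29:
  11^0=1  11^1=11  11^2=5  11^3=26  11^4=25
So 11^4 ≡ 25 (mod 29), giving x = 4.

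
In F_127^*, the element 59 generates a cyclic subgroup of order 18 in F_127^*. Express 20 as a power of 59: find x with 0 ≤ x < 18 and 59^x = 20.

3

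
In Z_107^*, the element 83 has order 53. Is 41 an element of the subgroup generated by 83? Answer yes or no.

yes

41 ∈ ⟨83⟩ iff 41^53 ≡ 1 (mod 107), since |⟨83⟩| = 53.
41^53 mod 107 = 1.
Since 1 = 1, 41 lies in the subgroup.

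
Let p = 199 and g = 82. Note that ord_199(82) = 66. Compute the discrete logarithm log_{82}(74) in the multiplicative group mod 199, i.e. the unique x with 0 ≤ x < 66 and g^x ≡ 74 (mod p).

Baby-step giant-step with m = ceil(sqrt(66)) = 9.
Baby table (82^j mod 199 for j=0..8):
  0:1  1:82  2:157  3:138  4:172  5:174  6:139  7:55
  8:132
Giant step factor: 82^(-9) ≡ 74 (mod 199).
Scan 74·74^i mod 199 for i = 0, 1, …:
  i=0: 74   i=1: 103   i=2: 60   i=3: 62
  i=4: 11   i=5: 18   i=6: 138
Match at i=6, j=3: x = 6·9 + 3 = 57.

57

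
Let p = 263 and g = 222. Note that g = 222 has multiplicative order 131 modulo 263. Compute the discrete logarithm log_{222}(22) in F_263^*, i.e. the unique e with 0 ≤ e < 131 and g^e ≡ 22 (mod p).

Baby-step giant-step with m = ceil(sqrt(131)) = 12.
Baby table (222^j mod 263 for j=0..11):
  0:1  1:222  2:103  3:248  4:89  5:33  6:225  7:243
  8:31  9:44  10:37  11:61
Giant step factor: 222^(-12) ≡ 210 (mod 263).
Scan 22·210^i mod 263 for i = 0, 1, …:
  i=0: 22   i=1: 149   i=2: 256   i=3: 108
  i=4: 62   i=5: 133   i=6: 52   i=7: 137
  i=8: 103
Match at i=8, j=2: e = 8·12 + 2 = 98.

98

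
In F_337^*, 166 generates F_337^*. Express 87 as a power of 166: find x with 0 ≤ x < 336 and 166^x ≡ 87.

275

Baby-step giant-step with m = ceil(sqrt(336)) = 19.
Baby table (166^j mod 337 for j=0..18):
  0:1  1:166  2:259  3:195  4:18  5:292  6:281  7:140
  8:324  9:201  10:3  11:161  12:103  13:248  14:54  15:202
  16:169  17:83  18:298
Giant step factor: 166^(-19) ≡ 318 (mod 337).
Scan 87·318^i mod 337 for i = 0, 1, …:
  i=0: 87   i=1: 32   i=2: 66   i=3: 94
  i=4: 236   i=5: 234   i=6: 272   i=7: 224
  i=8: 125   i=9: 321     …   i=13: 220
  i=14: 201
Match at i=14, j=9: x = 14·19 + 9 = 275.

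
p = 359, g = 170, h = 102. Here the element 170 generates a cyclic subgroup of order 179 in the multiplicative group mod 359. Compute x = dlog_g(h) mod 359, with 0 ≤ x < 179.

118

Baby-step giant-step with m = ceil(sqrt(179)) = 14.
Baby table (170^j mod 359 for j=0..13):
  0:1  1:170  2:180  3:85  4:90  5:222  6:45  7:111
  8:202  9:235  10:101  11:297  12:230  13:328
Giant step factor: 170^(-14) ≡ 128 (mod 359).
Scan 102·128^i mod 359 for i = 0, 1, …:
  i=0: 102   i=1: 132   i=2: 23   i=3: 72
  i=4: 241   i=5: 333   i=6: 262   i=7: 149
  i=8: 45
Match at i=8, j=6: x = 8·14 + 6 = 118.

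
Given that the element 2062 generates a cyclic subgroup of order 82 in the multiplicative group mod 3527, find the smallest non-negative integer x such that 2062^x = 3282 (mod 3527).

Successive powers of 2062 modulo 3527:
  2062^0=1  2062^1=2062  2062^2=1809  2062^3=2119  2062^4=2952  2062^5=2949
  2062^6=290  2062^7=1917  2062^8=2614  2062^9=812  2062^10=2546  2062^11=1676
  2062^12=2979  2062^13=2191  2062^14=3282
So 2062^14 ≡ 3282 (mod 3527), giving x = 14.

14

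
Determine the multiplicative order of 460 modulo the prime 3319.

553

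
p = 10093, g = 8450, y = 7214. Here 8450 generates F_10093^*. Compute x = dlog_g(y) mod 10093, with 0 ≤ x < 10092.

1988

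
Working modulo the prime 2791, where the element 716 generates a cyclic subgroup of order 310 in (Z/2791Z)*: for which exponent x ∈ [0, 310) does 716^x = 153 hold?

285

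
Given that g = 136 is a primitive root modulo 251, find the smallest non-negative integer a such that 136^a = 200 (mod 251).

Baby-step giant-step with m = ceil(sqrt(250)) = 16.
Baby table (136^j mod 251 for j=0..15):
  0:1  1:136  2:173  3:185  4:60  5:128  6:89  7:56
  8:86  9:150  10:69  11:97  12:140  13:215  14:124  15:47
Giant step factor: 136^(-16) ≡ 118 (mod 251).
Scan 200·118^i mod 251 for i = 0, 1, …:
  i=0: 200   i=1: 6   i=2: 206   i=3: 212
  i=4: 167   i=5: 128
Match at i=5, j=5: a = 5·16 + 5 = 85.

85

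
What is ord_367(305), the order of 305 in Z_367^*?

366

The order of 305 must divide p − 1 = 366 = 2 · 3 · 61.
Divisors: 1, 2, 3, 6, 61, 122, 183, 366.
Check each in increasing order: 305^1 ≡ 305;  305^2 ≡ 174;  305^3 ≡ 222;  305^6 ≡ 106;  305^61 ≡ 84;  305^122 ≡ 83;  305^183 ≡ 366;  305^366 ≡ 1.
Smallest exponent giving 1 is 366.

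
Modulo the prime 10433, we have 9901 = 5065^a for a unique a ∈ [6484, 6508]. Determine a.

Compute 5065^6484 mod 10433 = 8406, then multiply by 5065 repeatedly:
  5065^6484=8406  5065^6485=9750  5065^6486=4361  5065^6487=1804  5065^6488=8385
  5065^6489=7715  5065^6490=4890  5065^6491=10341  5065^6492=3505  5065^6493=6292
  5065^6494=6598  5065^6495=1971  5065^6496=9167  5065^6497=4005  5065^6498=3573
  5065^6499=6423  5065^6500=2401  5065^6501=6620  5065^6502=9071  5065^6503=8116
  5065^6504=1520  5065^6505=9679  5065^6506=9901
Found 9901 at exponent 6506.

6506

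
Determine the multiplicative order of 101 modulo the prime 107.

53

The order of 101 must divide p − 1 = 106 = 2 · 53.
Divisors: 1, 2, 53, 106.
Check each in increasing order: 101^1 ≡ 101;  101^2 ≡ 36;  101^53 ≡ 1.
Smallest exponent giving 1 is 53.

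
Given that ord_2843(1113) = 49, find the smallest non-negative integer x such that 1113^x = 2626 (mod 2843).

42

Baby-step giant-step with m = ceil(sqrt(49)) = 7.
Baby table (1113^j mod 2843 for j=0..6):
  0:1  1:1113  2:2064  3:88  4:1282  5:2523  6:2058
Giant step factor: 1113^(-7) ≡ 2626 (mod 2843).
Scan 2626·2626^i mod 2843 for i = 0, 1, …:
  i=0: 2626   i=1: 1601   i=2: 2272   i=3: 1658
  i=4: 1275   i=5: 1939   i=6: 1
Match at i=6, j=0: x = 6·7 + 0 = 42.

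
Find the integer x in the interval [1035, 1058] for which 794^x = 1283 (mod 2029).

Compute 794^1035 mod 2029 = 852, then multiply by 794 repeatedly:
  794^1035=852  794^1036=831  794^1037=389  794^1038=458  794^1039=461
  794^1040=814  794^1041=1094  794^1042=224  794^1043=1333  794^1044=1293
  794^1045=1997  794^1046=969  794^1047=395  794^1048=1164  794^1049=1021
  794^1050=1103  794^1051=1283
Found 1283 at exponent 1051.

1051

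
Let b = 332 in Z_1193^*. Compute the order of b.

596

The order of 332 must divide p − 1 = 1192 = 2^3 · 149.
Divisors: 1, 2, 4, 8, 149, 298, 596, 1192.
Check each in increasing order: 332^1 ≡ 332;  332^2 ≡ 468;  332^4 ≡ 705;  332^8 ≡ 737;  332^149 ≡ 1007;  332^298 ≡ 1192;  332^596 ≡ 1.
Smallest exponent giving 1 is 596.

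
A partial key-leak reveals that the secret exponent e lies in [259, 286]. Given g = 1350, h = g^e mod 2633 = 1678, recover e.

285

Compute 1350^259 mod 2633 = 2542, then multiply by 1350 repeatedly:
  1350^259=2542  1350^260=901  1350^261=2537  1350^262=2050  1350^263=217
  1350^264=687  1350^265=634  1350^266=175  1350^267=1913  1350^268=2210
  1350^269=311  1350^270=1203  1350^271=2122  1350^272=2629  1350^273=2499
  1350^274=777  1350^275=1016  1350^276=2440  1350^277=117  1350^278=2603
  1350^279=1628  1350^280=1878  1350^281=2354  1350^282=2502  1350^283=2194
  1350^284=2408  1350^285=1678
Found 1678 at exponent 285.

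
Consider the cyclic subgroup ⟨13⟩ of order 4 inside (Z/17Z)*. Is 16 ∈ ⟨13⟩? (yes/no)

16 ∈ ⟨13⟩ iff 16^4 ≡ 1 (mod 17), since |⟨13⟩| = 4.
16^4 mod 17 = 1.
Since 1 = 1, 16 lies in the subgroup.

yes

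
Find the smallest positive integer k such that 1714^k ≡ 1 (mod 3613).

The order of 1714 must divide p − 1 = 3612 = 2^2 · 3 · 7 · 43.
Divisors: 1, 2, 3, 4, 6, 7, 12, 14, 21, 28, 42, 43, 84, 86, 129, 172, 258, 301, 516, 602, 903, 1204, 1806, 3612.
Check each in increasing order: 1714^1 ≡ 1714;  1714^2 ≡ 427;  1714^3 ≡ 2052;  1714^4 ≡ 1679;  1714^6 ≡ 1559;  1714^7 ≡ 2119;  1714^12 ≡ 2545;  1714^14 ≡ 2815;  1714^21 ≡ 3535;  1714^28 ≡ 916;  1714^42 ≡ 2471;  1714^43 ≡ 858;  1714^84 ≡ 3484;  1714^86 ≡ 2725;  1714^129 ≡ 439;  1714^172 ≡ 910;  1714^258 ≡ 1232;  1714^301 ≡ 2060;  1714^516 ≡ 364;  1714^602 ≡ 1938;  1714^903 ≡ 3528;  1714^1204 ≡ 1937;  1714^1806 ≡ 3612;  1714^3612 ≡ 1.
Smallest exponent giving 1 is 3612.

3612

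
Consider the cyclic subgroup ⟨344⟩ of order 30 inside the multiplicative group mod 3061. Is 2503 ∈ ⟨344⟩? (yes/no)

2503 ∈ ⟨344⟩ iff 2503^30 ≡ 1 (mod 3061), since |⟨344⟩| = 30.
2503^30 mod 3061 = 817.
Since 817 ≠ 1, 2503 does not lie in the subgroup.

no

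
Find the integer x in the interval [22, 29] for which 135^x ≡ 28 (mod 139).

Compute 135^22 mod 139 = 24, then multiply by 135 repeatedly:
  135^22=24  135^23=43  135^24=106  135^25=132  135^26=28
Found 28 at exponent 26.

26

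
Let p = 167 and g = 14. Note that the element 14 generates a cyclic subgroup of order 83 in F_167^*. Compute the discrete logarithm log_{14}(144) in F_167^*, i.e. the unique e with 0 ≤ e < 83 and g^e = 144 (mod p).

Baby-step giant-step with m = ceil(sqrt(83)) = 10.
Baby table (14^j mod 167 for j=0..9):
  0:1  1:14  2:29  3:72  4:6  5:84  6:7  7:98
  8:36  9:3
Giant step factor: 14^(-10) ≡ 4 (mod 167).
Scan 144·4^i mod 167 for i = 0, 1, …:
  i=0: 144   i=1: 75   i=2: 133   i=3: 31
  i=4: 124   i=5: 162   i=6: 147   i=7: 87
  i=8: 14
Match at i=8, j=1: e = 8·10 + 1 = 81.

81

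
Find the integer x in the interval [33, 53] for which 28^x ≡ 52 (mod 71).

47

Compute 28^33 mod 71 = 47, then multiply by 28 repeatedly:
  28^33=47  28^34=38  28^35=70  28^36=43  28^37=68
  28^38=58  28^39=62  28^40=32  28^41=44  28^42=25
  28^43=61  28^44=4  28^45=41  28^46=12  28^47=52
Found 52 at exponent 47.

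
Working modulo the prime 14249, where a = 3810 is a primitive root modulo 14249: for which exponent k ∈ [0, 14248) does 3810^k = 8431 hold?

Baby-step giant-step with m = ceil(sqrt(14248)) = 120.
Baby table (3810^j mod 14249 for j=0..119):
  0:1  1:3810  2:10618  3:1669  4:3836  5:9935  6:7006  7:4483
  8:9928  9:8834  10:1402  11:12494  12:10480  13:3102  14:6199  15:7597
  16:4851  17:1357  18:12032  19:2887  20:13491  21:4567  22:2241  23:3059
  24:13357  25:6991  26:4329  27:7397  28:12297  29:858  30:5959  31:5133
  32:7102  33:14018  34:3328  35:12319  36:13433  37:11571  38:13353  39:6000
  40:4604  41:721  42:11202  43:3865  44:6433  45:1450  46:10137  47:7180
  48:11969  49:5090  50:11  51:13412  52:2806  53:4110  54:13698  55:9542
  56:5821  57:6566  58:9465  59:11680  60:1173  61:9193  62:1288  63:5624
  64:11193  65:12322  66:10614  67:678  68:4111  69:3259  70:5911  71:7490
  72:10402  73:5151  74:4437  75:5656  76:4872  77:10122  78:7026  79:9438
  80:8553  81:13716  82:6877  83:11708  84:8110  85:7268  86:5273  87:13289
  88:4393  89:9004  90:7897  91:7931  92:9230  93:14017  94:13767  95:1701
  96:11764  97:7735  98:3418  99:13243  100:121  101:5042  102:2368  103:2463
  104:8188  105:5219  106:7035  107:981  108:4372  109:239  110:12903  111:1380
  112:14168  113:4868  114:9131  115:7301  116:2762  117:7458  118:2474  119:7351
Giant step factor: 3810^(-120) ≡ 4929 (mod 14249).
Scan 8431·4929^i mod 14249 for i = 0, 1, …:
  i=0: 8431   i=1: 6315   i=2: 6819   i=3: 11709
  i=4: 5211   i=5: 8321   i=6: 5587   i=7: 9255
  i=8: 6846   i=9: 2302     …   i=116: 698
  i=117: 6433
Match at i=117, j=44: k = 117·120 + 44 = 14084.

14084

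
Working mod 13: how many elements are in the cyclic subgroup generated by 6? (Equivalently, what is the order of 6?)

12

The order of 6 must divide p − 1 = 12 = 2^2 · 3.
Divisors: 1, 2, 3, 4, 6, 12.
Check each in increasing order: 6^1 ≡ 6;  6^2 ≡ 10;  6^3 ≡ 8;  6^4 ≡ 9;  6^6 ≡ 12;  6^12 ≡ 1.
Smallest exponent giving 1 is 12.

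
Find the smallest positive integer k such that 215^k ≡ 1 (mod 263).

262

The order of 215 must divide p − 1 = 262 = 2 · 131.
Divisors: 1, 2, 131, 262.
Check each in increasing order: 215^1 ≡ 215;  215^2 ≡ 200;  215^131 ≡ 262;  215^262 ≡ 1.
Smallest exponent giving 1 is 262.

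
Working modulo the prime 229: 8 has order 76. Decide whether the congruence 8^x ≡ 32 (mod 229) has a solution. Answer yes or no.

yes

32 ∈ ⟨8⟩ iff 32^76 ≡ 1 (mod 229), since |⟨8⟩| = 76.
32^76 mod 229 = 1.
Since 1 = 1, 32 lies in the subgroup.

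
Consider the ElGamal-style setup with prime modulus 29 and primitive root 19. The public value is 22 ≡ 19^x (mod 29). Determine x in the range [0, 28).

6

Successive powers of 19 modulo 29:
  19^0=1  19^1=19  19^2=13  19^3=15  19^4=24  19^5=21
  19^6=22
So 19^6 ≡ 22 (mod 29), giving x = 6.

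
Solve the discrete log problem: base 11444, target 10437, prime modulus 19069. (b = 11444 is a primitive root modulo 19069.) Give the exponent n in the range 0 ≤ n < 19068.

Baby-step giant-step with m = ceil(sqrt(19068)) = 139.
Baby table (11444^j mod 19069 for j=0..138):
  0:1  1:11444  2:18313  3:5662  4:18535  5:10053  6:3255  7:8463
  8:18190  9:9156  10:16178  11:111  12:11730  13:11429  14:18274  15:17002
  16:9881  17:18063  18:5012  19:16845  20:5659  21:3272  22:12321  23:5338
  24:10065  25:7100  26:18460  27:9858  28:2748  29:3331  30:1033  31:17941
  32:881  33:13732  34:1379  35:11213  36:6271  37:8677  38:7305  39:18993
  40:7430  41:249  42:8275  43:2446  44:17801  45:517  46:5158  47:9597
  48:9697  49:9957  50:10633  51:4763  52:8570  53:3213  54:4540  55:11804
  56:180  57:468  58:16472  59:8503  60:18294  61:17054  62:13830  63:16889
  64:13401  65:8146  66:13552  67:911  68:13810  69:16837  70:9452  71:9320
  72:5163  73:9610  74:5917  75:129  76:7963  77:16890  78:5776  79:7390
  80:145  81:377  82:4794  83:1023  84:17915  85:8441  86:14319  87:6719
  88:6028  89:11859  90:323  91:16095  92:3709  93:17271  94:18208  95:5389
  96:2570  97:6682  98:2118  99:1693  100:588  101:16784  102:13128  103:11250
  104:10181  105:18843  106:7040  107:18304  108:17080  109:6270  110:16302  111:8061
  112:13331  113:7964  114:9265  115:5020  116:13052  117:18680  118:10430  119:8049
  120:9486  121:17036  122:17597  123:11428  124:6830  125:17758  126:4219  127:18597
  128:14028  129:13590  130:16265  131:4151  132:3165  133:8229  134:9954  135:14439
  136:7031  137:10653  138:4815
Giant step factor: 11444^(-139) ≡ 15951 (mod 19069).
Scan 10437·15951^i mod 19069 for i = 0, 1, …:
  i=0: 10437   i=1: 8217   i=2: 8130   i=3: 12430
  i=4: 10537   i=5: 1521   i=6: 5703   i=7: 9423
  i=8: 4415   i=9: 1848     …   i=129: 8646
  i=130: 5338
Match at i=130, j=23: n = 130·139 + 23 = 18093.

18093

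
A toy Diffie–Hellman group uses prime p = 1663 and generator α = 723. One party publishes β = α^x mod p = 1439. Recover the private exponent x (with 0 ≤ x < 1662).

Baby-step giant-step with m = ceil(sqrt(1662)) = 41.
Baby table (723^j mod 1663 for j=0..40):
  0:1  1:723  2:547  3:1350  4:1532  5:78  6:1515  7:1091
  8:531  9:1423  10:1095  11:97  12:285  13:1506  14:1236  15:597
  16:914  17:611  18:1058  19:1617  20:2  21:1446  22:1094  23:1037
  24:1401  25:156  26:1367  27:519  28:1062  29:1183  30:527  31:194
  32:570  33:1349  34:809  35:1194  36:165  37:1222  38:453  39:1571
  40:4
Giant step factor: 723^(-41) ≡ 410 (mod 1663).
Scan 1439·410^i mod 1663 for i = 0, 1, …:
  i=0: 1439   i=1: 1288   i=2: 909   i=3: 178
  i=4: 1471   i=5: 1104   i=6: 304   i=7: 1578
  i=8: 73   i=9: 1659     …   i=29: 388
  i=30: 1095
Match at i=30, j=10: x = 30·41 + 10 = 1240.

1240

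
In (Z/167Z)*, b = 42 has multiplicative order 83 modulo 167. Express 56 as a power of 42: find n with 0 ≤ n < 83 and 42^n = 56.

Baby-step giant-step with m = ceil(sqrt(83)) = 10.
Baby table (42^j mod 167 for j=0..9):
  0:1  1:42  2:94  3:107  4:152  5:38  6:93  7:65
  8:58  9:98
Giant step factor: 42^(-10) ≡ 150 (mod 167).
Scan 56·150^i mod 167 for i = 0, 1, …:
  i=0: 56   i=1: 50   i=2: 152
Match at i=2, j=4: n = 2·10 + 4 = 24.

24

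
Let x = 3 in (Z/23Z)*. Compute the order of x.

11

The order of 3 must divide p − 1 = 22 = 2 · 11.
Divisors: 1, 2, 11, 22.
Check each in increasing order: 3^1 ≡ 3;  3^2 ≡ 9;  3^11 ≡ 1.
Smallest exponent giving 1 is 11.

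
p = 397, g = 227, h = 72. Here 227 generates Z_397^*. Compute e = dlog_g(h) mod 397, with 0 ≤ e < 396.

Baby-step giant-step with m = ceil(sqrt(396)) = 20.
Baby table (227^j mod 397 for j=0..19):
  0:1  1:227  2:316  3:272  4:209  5:200  6:142  7:77
  8:11  9:115  10:300  11:213  12:314  13:215  14:371  15:53
  16:121  17:74  18:124  19:358
Giant step factor: 227^(-20) ≡ 10 (mod 397).
Scan 72·10^i mod 397 for i = 0, 1, …:
  i=0: 72   i=1: 323   i=2: 54   i=3: 143
  i=4: 239   i=5: 8   i=6: 80   i=7: 6
  i=8: 60   i=9: 203   i=10: 45   i=11: 53
Match at i=11, j=15: e = 11·20 + 15 = 235.

235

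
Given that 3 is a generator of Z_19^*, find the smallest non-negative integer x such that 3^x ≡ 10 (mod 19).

Successive powers of 3 modulo 19:
  3^0=1  3^1=3  3^2=9  3^3=8  3^4=5  3^5=15
  3^6=7  3^7=2  3^8=6  3^9=18  3^10=16  3^11=10
So 3^11 ≡ 10 (mod 19), giving x = 11.

11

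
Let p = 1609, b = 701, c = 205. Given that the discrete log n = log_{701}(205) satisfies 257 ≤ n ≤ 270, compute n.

Compute 701^257 mod 1609 = 923, then multiply by 701 repeatedly:
  701^257=923  701^258=205
Found 205 at exponent 258.

258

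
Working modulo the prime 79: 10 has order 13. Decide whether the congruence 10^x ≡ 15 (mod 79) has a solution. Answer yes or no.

no

15 ∈ ⟨10⟩ iff 15^13 ≡ 1 (mod 79), since |⟨10⟩| = 13.
15^13 mod 79 = 78.
Since 78 ≠ 1, 15 does not lie in the subgroup.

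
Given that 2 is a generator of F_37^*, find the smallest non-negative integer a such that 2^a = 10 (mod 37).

Successive powers of 2 modulo 37:
  2^0=1  2^1=2  2^2=4  2^3=8  2^4=16  2^5=32
  2^6=27  2^7=17  2^8=34  2^9=31  2^10=25  2^11=13
  2^12=26  2^13=15  2^14=30  2^15=23  2^16=9  2^17=18
  2^18=36  2^19=35  2^20=33  2^21=29  2^22=21  2^23=5
  2^24=10
So 2^24 ≡ 10 (mod 37), giving a = 24.

24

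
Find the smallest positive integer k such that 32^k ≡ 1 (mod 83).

82

The order of 32 must divide p − 1 = 82 = 2 · 41.
Divisors: 1, 2, 41, 82.
Check each in increasing order: 32^1 ≡ 32;  32^2 ≡ 28;  32^41 ≡ 82;  32^82 ≡ 1.
Smallest exponent giving 1 is 82.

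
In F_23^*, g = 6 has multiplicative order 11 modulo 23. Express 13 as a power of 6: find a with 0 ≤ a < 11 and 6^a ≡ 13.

Successive powers of 6 modulo 23:
  6^0=1  6^1=6  6^2=13
So 6^2 ≡ 13 (mod 23), giving a = 2.

2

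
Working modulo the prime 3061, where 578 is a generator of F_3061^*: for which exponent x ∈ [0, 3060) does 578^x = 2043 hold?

Baby-step giant-step with m = ceil(sqrt(3060)) = 56.
Baby table (578^j mod 3061 for j=0..55):
  0:1  1:578  2:435  3:428  4:2504  5:2520  6:2585  7:362
  8:1088  9:1359  10:1886  11:392  12:62  13:2165  14:2482  15:2048
  16:2198  17:129  18:1098  19:1017  20:114  21:1611  22:614  23:2877
  24:783  25:2607  26:834  27:1475  28:1592  29:1876  30:734  31:1834
  32:946  33:1930  34:1336  35:836  36:2631  37:2462  38:2732  39:2681
  40:752  41:3055  42:2654  43:451  44:493  45:281  46:185  47:2856
  48:889  49:2655  50:1029  51:928  52:709  53:2689  54:2315  55:413
Giant step factor: 578^(-56) ≡ 2574 (mod 3061).
Scan 2043·2574^i mod 3061 for i = 0, 1, …:
  i=0: 2043   i=1: 2945   i=2: 1394   i=3: 664
  i=4: 1098
Match at i=4, j=18: x = 4·56 + 18 = 242.

242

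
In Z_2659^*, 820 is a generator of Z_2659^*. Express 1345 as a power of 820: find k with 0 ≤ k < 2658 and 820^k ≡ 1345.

177

Baby-step giant-step with m = ceil(sqrt(2658)) = 52.
Baby table (820^j mod 2659 for j=0..51):
  0:1  1:820  2:2332  3:419  4:569  5:1255  6:67  7:1760
  8:2022  9:1483  10:897  11:1656  12:1830  13:924  14:2524  15:978
  16:1601  17:1933  18:296  19:751  20:1591  21:1710  22:907  23:1879
  24:1219  25:2455  26:237  27:233  28:2271  29:920  30:1903  31:2286
  32:2584  33:2316  34:594  35:483  36:2528  37:1599  38:293  39:950
  40:2572  41:453  42:1859  43:773  44:1018  45:2493  46:2148  47:1102
  48:2239  49:1270  50:1731  51:2173
Giant step factor: 820^(-52) ≡ 1539 (mod 2659).
Scan 1345·1539^i mod 2659 for i = 0, 1, …:
  i=0: 1345   i=1: 1253   i=2: 592   i=3: 1710
Match at i=3, j=21: k = 3·52 + 21 = 177.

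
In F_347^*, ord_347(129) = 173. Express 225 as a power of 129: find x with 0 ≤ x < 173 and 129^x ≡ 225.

4

Baby-step giant-step with m = ceil(sqrt(173)) = 14.
Baby table (129^j mod 347 for j=0..13):
  0:1  1:129  2:332  3:147  4:225  5:224  6:95  7:110
  8:310  9:85  10:208  11:113  12:3  13:40
Giant step factor: 129^(-14) ≡ 293 (mod 347).
Scan 225·293^i mod 347 for i = 0, 1, …:
  i=0: 225
Match at i=0, j=4: x = 0·14 + 4 = 4.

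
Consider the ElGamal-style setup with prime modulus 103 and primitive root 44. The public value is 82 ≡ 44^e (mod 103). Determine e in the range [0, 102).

Successive powers of 44 modulo 103:
  44^0=1  44^1=44  44^2=82
So 44^2 ≡ 82 (mod 103), giving e = 2.

2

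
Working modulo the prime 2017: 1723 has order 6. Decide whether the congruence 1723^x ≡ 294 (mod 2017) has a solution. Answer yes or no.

yes

⟨1723⟩ has order 6; its elements mod 2017 are {1, 294, 295, 1722, 1723, 2016}.
294 is in this set.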